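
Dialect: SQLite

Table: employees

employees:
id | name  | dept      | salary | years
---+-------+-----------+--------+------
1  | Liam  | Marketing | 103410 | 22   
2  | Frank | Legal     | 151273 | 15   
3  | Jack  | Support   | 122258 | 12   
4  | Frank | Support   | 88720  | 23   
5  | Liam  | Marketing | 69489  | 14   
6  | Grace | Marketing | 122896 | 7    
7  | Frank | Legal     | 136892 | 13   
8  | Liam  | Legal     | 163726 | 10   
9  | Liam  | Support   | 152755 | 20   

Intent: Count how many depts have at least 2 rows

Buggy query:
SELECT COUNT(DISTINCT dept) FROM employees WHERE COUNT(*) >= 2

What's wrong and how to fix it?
Bug: WHERE filters individual rows, not groups, so a group-level COUNT is invalid there

Fix: Use a subquery that GROUPs and filters with HAVING, then count its rows

Corrected query:
SELECT COUNT(*) FROM (SELECT dept FROM employees GROUP BY dept HAVING COUNT(*) >= 2)

Result:
COUNT(*)
--------
3       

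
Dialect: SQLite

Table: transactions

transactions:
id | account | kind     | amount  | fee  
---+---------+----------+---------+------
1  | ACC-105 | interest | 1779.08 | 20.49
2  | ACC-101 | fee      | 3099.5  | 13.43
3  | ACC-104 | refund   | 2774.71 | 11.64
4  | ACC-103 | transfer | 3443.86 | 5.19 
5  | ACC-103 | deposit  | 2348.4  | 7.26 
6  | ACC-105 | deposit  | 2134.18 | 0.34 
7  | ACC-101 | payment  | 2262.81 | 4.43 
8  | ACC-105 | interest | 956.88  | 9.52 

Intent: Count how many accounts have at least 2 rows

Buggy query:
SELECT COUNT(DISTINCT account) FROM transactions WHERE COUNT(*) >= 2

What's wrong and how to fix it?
Bug: WHERE filters individual rows, not groups, so a group-level COUNT is invalid there

Fix: Use a subquery that GROUPs and filters with HAVING, then count its rows

Corrected query:
SELECT COUNT(*) FROM (SELECT account FROM transactions GROUP BY account HAVING COUNT(*) >= 2)

Result:
COUNT(*)
--------
3       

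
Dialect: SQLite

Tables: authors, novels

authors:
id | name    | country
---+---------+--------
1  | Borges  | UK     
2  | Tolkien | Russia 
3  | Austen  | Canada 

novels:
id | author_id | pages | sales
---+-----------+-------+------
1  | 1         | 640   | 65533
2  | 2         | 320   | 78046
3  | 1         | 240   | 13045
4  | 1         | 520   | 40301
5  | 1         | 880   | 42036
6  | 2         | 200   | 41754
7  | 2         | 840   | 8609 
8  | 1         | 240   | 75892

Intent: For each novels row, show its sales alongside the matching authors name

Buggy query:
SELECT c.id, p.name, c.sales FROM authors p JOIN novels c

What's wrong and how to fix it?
Bug: Missing join condition: each novels row is matched to all authors rows instead of just its own

Fix: Add ON c.author_id = p.id to the JOIN

Corrected query:
SELECT c.id, p.name, c.sales FROM authors p JOIN novels c ON c.author_id = p.id

Result:
id | name    | sales
---+---------+------
1  | Borges  | 65533
2  | Tolkien | 78046
3  | Borges  | 13045
4  | Borges  | 40301
5  | Borges  | 42036
6  | Tolkien | 41754
7  | Tolkien | 8609 
8  | Borges  | 75892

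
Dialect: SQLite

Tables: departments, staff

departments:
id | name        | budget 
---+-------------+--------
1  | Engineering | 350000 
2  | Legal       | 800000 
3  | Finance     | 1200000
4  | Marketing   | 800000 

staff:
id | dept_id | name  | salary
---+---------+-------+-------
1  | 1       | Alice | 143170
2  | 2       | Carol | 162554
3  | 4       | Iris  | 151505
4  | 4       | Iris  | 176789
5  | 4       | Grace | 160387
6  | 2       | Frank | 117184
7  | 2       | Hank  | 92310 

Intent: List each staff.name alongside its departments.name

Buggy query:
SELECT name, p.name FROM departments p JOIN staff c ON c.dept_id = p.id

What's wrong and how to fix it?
Bug: Both tables have a 'name' column; the unqualified reference is ambiguous

Fix: Prefix ambiguous columns with the table alias

Corrected query:
SELECT c.name, p.name FROM departments p JOIN staff c ON c.dept_id = p.id

Result:
name  | name       
------+------------
Alice | Engineering
Carol | Legal      
Iris  | Marketing  
Iris  | Marketing  
Grace | Marketing  
Frank | Legal      
Hank  | Legal      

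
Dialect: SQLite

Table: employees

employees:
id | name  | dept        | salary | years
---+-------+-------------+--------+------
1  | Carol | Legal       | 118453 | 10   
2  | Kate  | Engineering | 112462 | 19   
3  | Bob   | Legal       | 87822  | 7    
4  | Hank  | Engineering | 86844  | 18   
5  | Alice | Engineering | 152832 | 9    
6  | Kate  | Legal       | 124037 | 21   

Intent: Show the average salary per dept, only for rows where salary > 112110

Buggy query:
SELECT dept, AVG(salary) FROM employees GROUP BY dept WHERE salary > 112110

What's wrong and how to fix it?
Bug: WHERE cannot follow GROUP BY

Fix: Place WHERE between FROM and GROUP BY

Corrected query:
SELECT dept, AVG(salary) FROM employees WHERE salary > 112110 GROUP BY dept

Result:
dept        | AVG(salary)
------------+------------
Engineering | 132647     
Legal       | 121245     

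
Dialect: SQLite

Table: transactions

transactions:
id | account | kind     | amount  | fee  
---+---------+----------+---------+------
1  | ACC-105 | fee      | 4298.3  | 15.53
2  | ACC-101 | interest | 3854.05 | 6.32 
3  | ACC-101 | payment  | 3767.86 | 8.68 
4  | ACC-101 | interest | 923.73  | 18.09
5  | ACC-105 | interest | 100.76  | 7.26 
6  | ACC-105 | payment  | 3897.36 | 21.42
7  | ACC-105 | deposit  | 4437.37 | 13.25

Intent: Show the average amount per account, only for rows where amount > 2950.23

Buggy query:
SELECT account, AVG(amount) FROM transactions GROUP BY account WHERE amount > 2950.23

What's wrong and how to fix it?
Bug: WHERE cannot follow GROUP BY

Fix: Move the WHERE clause before GROUP BY

Corrected query:
SELECT account, AVG(amount) FROM transactions WHERE amount > 2950.23 GROUP BY account

Result:
account | AVG(amount)
--------+------------
ACC-101 | 3810.955   
ACC-105 | 4211.01    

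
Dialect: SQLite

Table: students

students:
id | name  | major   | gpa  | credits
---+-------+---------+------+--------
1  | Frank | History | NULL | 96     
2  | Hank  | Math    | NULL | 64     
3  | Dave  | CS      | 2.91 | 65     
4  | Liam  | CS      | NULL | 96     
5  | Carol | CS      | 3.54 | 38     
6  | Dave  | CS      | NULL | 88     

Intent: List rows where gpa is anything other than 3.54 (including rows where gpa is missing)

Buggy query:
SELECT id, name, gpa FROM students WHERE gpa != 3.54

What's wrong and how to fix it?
Bug: Inequality against NULL is unknown, not true; rows with NULL are dropped

Fix: Handle NULL separately with IS NULL alongside the inequality

Corrected query:
SELECT id, name, gpa FROM students WHERE gpa != 3.54 OR gpa IS NULL

Result:
id | name  | gpa 
---+-------+-----
1  | Frank | NULL
2  | Hank  | NULL
3  | Dave  | 2.91
4  | Liam  | NULL
6  | Dave  | NULL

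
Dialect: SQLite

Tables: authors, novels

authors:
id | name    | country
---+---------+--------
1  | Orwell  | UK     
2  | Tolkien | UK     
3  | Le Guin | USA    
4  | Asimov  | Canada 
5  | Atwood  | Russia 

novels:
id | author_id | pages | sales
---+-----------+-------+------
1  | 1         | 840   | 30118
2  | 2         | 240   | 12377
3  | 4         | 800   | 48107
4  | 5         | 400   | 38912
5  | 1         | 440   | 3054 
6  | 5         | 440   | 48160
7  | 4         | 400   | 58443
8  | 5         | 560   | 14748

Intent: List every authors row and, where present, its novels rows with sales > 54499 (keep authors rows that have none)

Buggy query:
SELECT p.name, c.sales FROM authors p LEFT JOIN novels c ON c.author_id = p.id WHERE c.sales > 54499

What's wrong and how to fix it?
Bug: A WHERE condition on the right-hand table after LEFT JOIN drops unmatched parents

Fix: Move the right-table condition into the ON clause so unmatched parents are kept

Corrected query:
SELECT p.name, c.sales FROM authors p LEFT JOIN novels c ON c.author_id = p.id AND c.sales > 54499

Result:
name    | sales
--------+------
Orwell  | NULL 
Tolkien | NULL 
Le Guin | NULL 
Asimov  | 58443
Atwood  | NULL 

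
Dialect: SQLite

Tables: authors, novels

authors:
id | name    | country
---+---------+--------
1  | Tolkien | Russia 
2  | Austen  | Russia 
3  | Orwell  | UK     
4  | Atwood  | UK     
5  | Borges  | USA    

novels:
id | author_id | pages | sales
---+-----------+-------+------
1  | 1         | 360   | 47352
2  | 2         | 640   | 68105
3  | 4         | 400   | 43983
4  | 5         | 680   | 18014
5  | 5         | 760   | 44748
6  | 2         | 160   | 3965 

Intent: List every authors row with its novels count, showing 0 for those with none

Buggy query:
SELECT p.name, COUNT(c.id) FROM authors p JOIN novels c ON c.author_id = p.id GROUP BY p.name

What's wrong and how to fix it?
Bug: An inner join excludes parents with zero children

Fix: Switch to LEFT JOIN to retain unmatched parent rows

Corrected query:
SELECT p.name, COUNT(c.id) FROM authors p LEFT JOIN novels c ON c.author_id = p.id GROUP BY p.name

Result:
name    | COUNT(c.id)
--------+------------
Atwood  | 1          
Austen  | 2          
Borges  | 2          
Orwell  | 0          
Tolkien | 1          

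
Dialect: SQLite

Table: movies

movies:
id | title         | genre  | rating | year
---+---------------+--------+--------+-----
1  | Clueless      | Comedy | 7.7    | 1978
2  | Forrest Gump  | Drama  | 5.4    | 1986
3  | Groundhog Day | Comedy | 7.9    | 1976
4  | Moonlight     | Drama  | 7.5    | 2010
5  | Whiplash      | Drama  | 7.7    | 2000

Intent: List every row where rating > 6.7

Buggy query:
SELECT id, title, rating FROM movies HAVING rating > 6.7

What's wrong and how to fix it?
Bug: HAVING filters the output of aggregation, but this query has no GROUP BY and no aggregate functions, so SQLite rejects it (HAVING clause on a non-aggregate query); the condition here is per row

Fix: Use WHERE for row-level filtering

Corrected query:
SELECT id, title, rating FROM movies WHERE rating > 6.7

Result:
id | title         | rating
---+---------------+-------
1  | Clueless      | 7.7   
3  | Groundhog Day | 7.9   
4  | Moonlight     | 7.5   
5  | Whiplash      | 7.7   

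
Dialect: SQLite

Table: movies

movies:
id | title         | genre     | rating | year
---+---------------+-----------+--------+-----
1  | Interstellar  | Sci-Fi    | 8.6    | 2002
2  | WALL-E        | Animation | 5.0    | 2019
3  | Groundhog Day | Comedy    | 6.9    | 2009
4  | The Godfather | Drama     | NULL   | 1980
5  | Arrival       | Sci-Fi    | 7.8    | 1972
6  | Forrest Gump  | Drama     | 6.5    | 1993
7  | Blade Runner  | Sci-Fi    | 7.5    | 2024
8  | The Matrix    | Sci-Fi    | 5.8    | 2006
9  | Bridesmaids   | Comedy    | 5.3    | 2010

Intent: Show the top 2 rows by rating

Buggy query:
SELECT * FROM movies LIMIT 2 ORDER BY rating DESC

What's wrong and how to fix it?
Bug: LIMIT must come after ORDER BY

Fix: Sort with ORDER BY, then apply LIMIT

Corrected query:
SELECT * FROM movies ORDER BY rating DESC LIMIT 2

Result:
id | title        | genre  | rating | year
---+--------------+--------+--------+-----
1  | Interstellar | Sci-Fi | 8.6    | 2002
5  | Arrival      | Sci-Fi | 7.8    | 1972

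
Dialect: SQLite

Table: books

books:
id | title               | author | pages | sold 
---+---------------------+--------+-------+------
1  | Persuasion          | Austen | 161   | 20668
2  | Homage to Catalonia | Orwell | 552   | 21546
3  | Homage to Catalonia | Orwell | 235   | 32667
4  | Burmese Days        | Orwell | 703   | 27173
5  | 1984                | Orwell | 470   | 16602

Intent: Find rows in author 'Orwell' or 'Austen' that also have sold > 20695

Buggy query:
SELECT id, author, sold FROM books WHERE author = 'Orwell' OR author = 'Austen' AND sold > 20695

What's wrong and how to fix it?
Bug: Without parentheses, AND is evaluated before OR, so the sold filter only applies to the 'Austen' branch

Fix: Add parentheses around the OR so the AND applies to both alternatives

Corrected query:
SELECT id, author, sold FROM books WHERE (author = 'Orwell' OR author = 'Austen') AND sold > 20695

Result:
id | author | sold 
---+--------+------
2  | Orwell | 21546
3  | Orwell | 32667
4  | Orwell | 27173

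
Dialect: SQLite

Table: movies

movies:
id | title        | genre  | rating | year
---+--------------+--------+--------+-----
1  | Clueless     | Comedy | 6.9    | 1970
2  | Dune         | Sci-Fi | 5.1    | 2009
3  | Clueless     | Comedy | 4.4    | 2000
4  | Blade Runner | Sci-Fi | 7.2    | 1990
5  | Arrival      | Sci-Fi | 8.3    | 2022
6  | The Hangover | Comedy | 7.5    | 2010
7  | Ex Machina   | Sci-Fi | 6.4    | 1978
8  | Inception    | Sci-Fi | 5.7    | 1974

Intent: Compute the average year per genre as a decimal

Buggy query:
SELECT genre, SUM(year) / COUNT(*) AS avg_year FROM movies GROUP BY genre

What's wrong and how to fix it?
Bug: Both operands are integers, so '/' performs integer division and truncates

Fix: Cast one side to REAL so the division keeps the fractional part

Corrected query:
SELECT genre, SUM(year) * 1.0 / COUNT(*) AS avg_year FROM movies GROUP BY genre

Result:
genre  | avg_year   
-------+------------
Comedy | 1993.333333
Sci-Fi | 1994.6     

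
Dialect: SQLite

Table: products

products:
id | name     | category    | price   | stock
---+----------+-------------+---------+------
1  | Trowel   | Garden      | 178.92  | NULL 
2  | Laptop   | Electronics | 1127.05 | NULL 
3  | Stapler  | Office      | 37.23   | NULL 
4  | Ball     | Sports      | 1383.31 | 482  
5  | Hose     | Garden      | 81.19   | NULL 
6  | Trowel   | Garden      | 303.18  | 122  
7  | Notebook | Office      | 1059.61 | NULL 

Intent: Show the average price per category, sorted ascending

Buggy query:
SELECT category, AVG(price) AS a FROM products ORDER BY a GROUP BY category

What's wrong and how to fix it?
Bug: GROUP BY must precede ORDER BY

Fix: Reorder: SELECT … FROM … GROUP BY … ORDER BY …

Corrected query:
SELECT category, AVG(price) AS a FROM products GROUP BY category ORDER BY a

Result:
category    | a         
------------+-----------
Garden      | 187.763333
Office      | 548.42    
Electronics | 1127.05   
Sports      | 1383.31   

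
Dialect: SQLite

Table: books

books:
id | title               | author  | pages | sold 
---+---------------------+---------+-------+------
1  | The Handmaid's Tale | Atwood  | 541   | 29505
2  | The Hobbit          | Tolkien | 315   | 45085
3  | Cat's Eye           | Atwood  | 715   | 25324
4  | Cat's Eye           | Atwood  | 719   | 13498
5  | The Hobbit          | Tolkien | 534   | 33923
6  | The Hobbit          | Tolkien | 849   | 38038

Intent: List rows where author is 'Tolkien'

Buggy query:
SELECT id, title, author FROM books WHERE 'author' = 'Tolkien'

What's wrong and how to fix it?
Bug: Single quotes denote string literals in SQL; the column name is being compared as a constant string

Fix: Reference the column as author without single quotes

Corrected query:
SELECT id, title, author FROM books WHERE author = 'Tolkien'

Result:
id | title      | author 
---+------------+--------
2  | The Hobbit | Tolkien
5  | The Hobbit | Tolkien
6  | The Hobbit | Tolkien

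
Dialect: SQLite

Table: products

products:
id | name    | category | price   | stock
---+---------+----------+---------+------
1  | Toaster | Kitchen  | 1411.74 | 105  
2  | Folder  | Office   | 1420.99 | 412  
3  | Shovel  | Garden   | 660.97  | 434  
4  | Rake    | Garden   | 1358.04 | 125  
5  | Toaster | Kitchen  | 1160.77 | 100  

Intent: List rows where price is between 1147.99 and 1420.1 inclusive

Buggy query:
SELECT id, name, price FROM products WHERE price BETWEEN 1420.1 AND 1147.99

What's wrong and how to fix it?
Bug: BETWEEN expects the lower bound first; with 1420.1 AND 1147.99 the range is empty

Fix: Swap the bounds so the smaller value comes first

Corrected query:
SELECT id, name, price FROM products WHERE price BETWEEN 1147.99 AND 1420.1

Result:
id | name    | price  
---+---------+--------
1  | Toaster | 1411.74
4  | Rake    | 1358.04
5  | Toaster | 1160.77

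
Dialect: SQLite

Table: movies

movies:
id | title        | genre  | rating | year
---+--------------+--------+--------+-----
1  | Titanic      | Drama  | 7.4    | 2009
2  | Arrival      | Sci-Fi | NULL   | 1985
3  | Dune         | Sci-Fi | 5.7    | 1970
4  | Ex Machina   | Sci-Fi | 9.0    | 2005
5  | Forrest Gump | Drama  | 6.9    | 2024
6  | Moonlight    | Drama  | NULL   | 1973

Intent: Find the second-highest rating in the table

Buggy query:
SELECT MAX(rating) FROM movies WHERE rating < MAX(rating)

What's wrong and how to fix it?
Bug: The inner MAX is an aggregate inside WHERE, which is not allowed

Fix: Compute the overall MAX in a subquery, then take MAX of rows below it

Corrected query:
SELECT MAX(rating) FROM movies WHERE rating < (SELECT MAX(rating) FROM movies)

Result:
MAX(rating)
-----------
7.4        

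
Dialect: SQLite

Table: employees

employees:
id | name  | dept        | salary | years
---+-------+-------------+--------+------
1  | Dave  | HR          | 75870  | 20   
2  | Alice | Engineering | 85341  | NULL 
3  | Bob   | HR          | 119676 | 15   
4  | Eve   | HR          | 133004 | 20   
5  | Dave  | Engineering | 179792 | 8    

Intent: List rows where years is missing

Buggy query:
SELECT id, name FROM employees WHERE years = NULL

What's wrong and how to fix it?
Bug: Comparing to NULL with '=' never matches; NULL = NULL is unknown, not true

Fix: Use IS NULL to test for NULL

Corrected query:
SELECT id, name FROM employees WHERE years IS NULL

Result:
id | name 
---+------
2  | Alice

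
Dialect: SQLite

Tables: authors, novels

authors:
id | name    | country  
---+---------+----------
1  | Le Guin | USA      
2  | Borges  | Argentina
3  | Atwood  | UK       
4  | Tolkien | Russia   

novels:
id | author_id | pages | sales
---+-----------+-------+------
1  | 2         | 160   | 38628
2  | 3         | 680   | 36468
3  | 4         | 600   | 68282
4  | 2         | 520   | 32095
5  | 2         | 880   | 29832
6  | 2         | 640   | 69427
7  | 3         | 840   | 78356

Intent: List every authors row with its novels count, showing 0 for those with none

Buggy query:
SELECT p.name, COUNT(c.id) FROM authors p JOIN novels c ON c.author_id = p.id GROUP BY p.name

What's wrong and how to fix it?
Bug: INNER JOIN drops authors rows that have no matching novels rows

Fix: Use LEFT JOIN so parents without children still appear (COUNT(c.id) gives 0)

Corrected query:
SELECT p.name, COUNT(c.id) FROM authors p LEFT JOIN novels c ON c.author_id = p.id GROUP BY p.name

Result:
name    | COUNT(c.id)
--------+------------
Atwood  | 2          
Borges  | 4          
Le Guin | 0          
Tolkien | 1          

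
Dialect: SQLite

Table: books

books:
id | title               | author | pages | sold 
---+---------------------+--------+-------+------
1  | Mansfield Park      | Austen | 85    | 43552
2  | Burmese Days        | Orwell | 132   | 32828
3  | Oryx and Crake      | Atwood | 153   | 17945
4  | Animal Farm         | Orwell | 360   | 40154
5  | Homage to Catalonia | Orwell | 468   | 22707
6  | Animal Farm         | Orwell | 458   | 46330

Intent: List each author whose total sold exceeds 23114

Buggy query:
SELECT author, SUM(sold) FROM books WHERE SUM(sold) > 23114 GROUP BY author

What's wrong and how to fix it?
Bug: WHERE runs before GROUP BY, so aggregates aren't available there

Fix: Move the aggregate condition to a HAVING clause

Corrected query:
SELECT author, SUM(sold) FROM books GROUP BY author HAVING SUM(sold) > 23114

Result:
author | SUM(sold)
-------+----------
Austen | 43552    
Orwell | 142019   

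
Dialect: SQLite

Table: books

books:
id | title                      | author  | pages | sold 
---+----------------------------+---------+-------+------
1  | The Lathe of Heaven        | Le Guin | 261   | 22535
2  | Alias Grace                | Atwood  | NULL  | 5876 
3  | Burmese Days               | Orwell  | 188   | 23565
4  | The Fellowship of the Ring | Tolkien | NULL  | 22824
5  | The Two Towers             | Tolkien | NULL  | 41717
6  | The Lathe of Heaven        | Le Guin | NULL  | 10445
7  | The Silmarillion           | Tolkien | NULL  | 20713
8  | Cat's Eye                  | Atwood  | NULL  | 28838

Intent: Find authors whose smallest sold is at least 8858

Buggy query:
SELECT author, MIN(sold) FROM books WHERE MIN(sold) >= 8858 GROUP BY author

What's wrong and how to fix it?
Bug: MIN() in WHERE is a misuse of aggregate

Fix: Use HAVING for the per-group MIN condition

Corrected query:
SELECT author, MIN(sold) FROM books GROUP BY author HAVING MIN(sold) >= 8858

Result:
author  | MIN(sold)
--------+----------
Le Guin | 10445    
Orwell  | 23565    
Tolkien | 20713    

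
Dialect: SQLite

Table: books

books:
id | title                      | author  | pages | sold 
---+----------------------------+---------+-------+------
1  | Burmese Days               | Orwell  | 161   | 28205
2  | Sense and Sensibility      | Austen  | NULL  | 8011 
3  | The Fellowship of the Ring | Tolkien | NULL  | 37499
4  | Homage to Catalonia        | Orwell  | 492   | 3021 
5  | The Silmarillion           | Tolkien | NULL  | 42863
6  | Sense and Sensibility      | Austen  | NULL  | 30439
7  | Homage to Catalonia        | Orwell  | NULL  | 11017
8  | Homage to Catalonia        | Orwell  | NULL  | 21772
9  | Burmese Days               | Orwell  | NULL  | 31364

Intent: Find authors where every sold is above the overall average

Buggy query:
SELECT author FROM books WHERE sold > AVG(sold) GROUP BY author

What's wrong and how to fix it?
Bug: AVG() is an aggregate; it can't sit directly in WHERE

Fix: Use a subquery for AVG and a HAVING MIN(...) filter so the condition holds for every row in the group

Corrected query:
SELECT author FROM books GROUP BY author HAVING MIN(sold) > (SELECT AVG(sold) FROM books)

Result:
author 
-------
Tolkien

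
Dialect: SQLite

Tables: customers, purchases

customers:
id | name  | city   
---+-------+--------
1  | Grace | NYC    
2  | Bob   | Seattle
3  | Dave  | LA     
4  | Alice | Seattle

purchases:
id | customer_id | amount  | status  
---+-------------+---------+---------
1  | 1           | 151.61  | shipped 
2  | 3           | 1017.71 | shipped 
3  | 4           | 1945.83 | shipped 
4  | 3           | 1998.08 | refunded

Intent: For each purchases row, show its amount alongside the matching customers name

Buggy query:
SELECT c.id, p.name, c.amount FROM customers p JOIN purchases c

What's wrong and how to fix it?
Bug: JOIN with no ON clause produces a cartesian product; every purchases row pairs with every customers row

Fix: Specify the join condition linking the foreign key to the parent id

Corrected query:
SELECT c.id, p.name, c.amount FROM customers p JOIN purchases c ON c.customer_id = p.id

Result:
id | name  | amount 
---+-------+--------
1  | Grace | 151.61 
2  | Dave  | 1017.71
3  | Alice | 1945.83
4  | Dave  | 1998.08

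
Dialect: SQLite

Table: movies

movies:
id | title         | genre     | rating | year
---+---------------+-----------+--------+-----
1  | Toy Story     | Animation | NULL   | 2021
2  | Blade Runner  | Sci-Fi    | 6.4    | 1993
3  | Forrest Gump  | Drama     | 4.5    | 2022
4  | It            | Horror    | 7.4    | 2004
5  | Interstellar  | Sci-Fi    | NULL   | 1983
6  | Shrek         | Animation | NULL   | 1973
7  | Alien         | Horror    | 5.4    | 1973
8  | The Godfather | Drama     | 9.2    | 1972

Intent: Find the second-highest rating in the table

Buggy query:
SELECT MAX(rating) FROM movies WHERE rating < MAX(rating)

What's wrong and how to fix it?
Bug: The inner MAX is an aggregate inside WHERE, which is not allowed

Fix: Compute the overall MAX in a subquery, then take MAX of rows below it

Corrected query:
SELECT MAX(rating) FROM movies WHERE rating < (SELECT MAX(rating) FROM movies)

Result:
MAX(rating)
-----------
7.4        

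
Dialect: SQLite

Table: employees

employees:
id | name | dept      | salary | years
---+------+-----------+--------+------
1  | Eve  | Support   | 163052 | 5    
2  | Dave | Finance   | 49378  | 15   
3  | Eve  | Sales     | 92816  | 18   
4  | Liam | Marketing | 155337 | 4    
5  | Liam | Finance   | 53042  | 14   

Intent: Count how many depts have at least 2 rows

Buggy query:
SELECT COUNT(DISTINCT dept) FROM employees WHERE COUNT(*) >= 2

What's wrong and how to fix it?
Bug: COUNT(*) cannot appear in WHERE; the per-group count doesn't exist yet

Fix: Group first with HAVING COUNT(*) >= 2, then COUNT the resulting groups

Corrected query:
SELECT COUNT(*) FROM (SELECT dept FROM employees GROUP BY dept HAVING COUNT(*) >= 2)

Result:
COUNT(*)
--------
1       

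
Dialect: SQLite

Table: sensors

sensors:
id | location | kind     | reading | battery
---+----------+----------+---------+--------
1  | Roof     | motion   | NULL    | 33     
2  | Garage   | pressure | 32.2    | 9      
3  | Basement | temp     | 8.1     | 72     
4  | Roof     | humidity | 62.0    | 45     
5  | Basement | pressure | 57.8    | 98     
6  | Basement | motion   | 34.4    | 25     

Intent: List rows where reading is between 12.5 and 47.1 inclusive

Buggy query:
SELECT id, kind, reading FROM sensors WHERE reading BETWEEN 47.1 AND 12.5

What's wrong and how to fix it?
Bug: The bounds are reversed; BETWEEN a AND b requires a <= b to match anything

Fix: Write BETWEEN 12.5 AND 47.1

Corrected query:
SELECT id, kind, reading FROM sensors WHERE reading BETWEEN 12.5 AND 47.1

Result:
id | kind     | reading
---+----------+--------
2  | pressure | 32.2   
6  | motion   | 34.4   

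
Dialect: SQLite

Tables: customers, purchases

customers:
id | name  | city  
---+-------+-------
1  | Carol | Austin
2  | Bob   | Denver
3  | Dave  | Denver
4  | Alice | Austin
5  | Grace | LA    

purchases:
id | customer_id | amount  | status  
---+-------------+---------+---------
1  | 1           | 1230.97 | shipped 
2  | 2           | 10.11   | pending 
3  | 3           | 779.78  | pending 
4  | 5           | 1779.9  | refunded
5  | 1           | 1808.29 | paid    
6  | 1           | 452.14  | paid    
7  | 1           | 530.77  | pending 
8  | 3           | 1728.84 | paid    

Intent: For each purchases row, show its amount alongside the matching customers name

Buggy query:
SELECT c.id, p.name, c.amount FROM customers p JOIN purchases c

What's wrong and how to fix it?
Bug: JOIN with no ON clause produces a cartesian product; every purchases row pairs with every customers row

Fix: Add ON c.customer_id = p.id to the JOIN

Corrected query:
SELECT c.id, p.name, c.amount FROM customers p JOIN purchases c ON c.customer_id = p.id

Result:
id | name  | amount 
---+-------+--------
1  | Carol | 1230.97
2  | Bob   | 10.11  
3  | Dave  | 779.78 
4  | Grace | 1779.9 
5  | Carol | 1808.29
6  | Carol | 452.14 
7  | Carol | 530.77 
8  | Dave  | 1728.84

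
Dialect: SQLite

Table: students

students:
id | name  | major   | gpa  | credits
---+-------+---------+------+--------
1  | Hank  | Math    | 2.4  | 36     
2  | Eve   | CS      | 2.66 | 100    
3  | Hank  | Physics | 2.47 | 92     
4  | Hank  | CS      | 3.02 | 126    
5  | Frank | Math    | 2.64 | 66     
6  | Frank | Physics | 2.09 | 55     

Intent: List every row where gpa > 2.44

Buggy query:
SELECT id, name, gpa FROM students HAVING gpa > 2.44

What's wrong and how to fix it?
Bug: This is a non-aggregate query (no GROUP BY, no aggregates), so in SQLite the HAVING clause is invalid here; a row-level condition belongs in WHERE

Fix: Use WHERE for row-level filtering

Corrected query:
SELECT id, name, gpa FROM students WHERE gpa > 2.44

Result:
id | name  | gpa 
---+-------+-----
2  | Eve   | 2.66
3  | Hank  | 2.47
4  | Hank  | 3.02
5  | Frank | 2.64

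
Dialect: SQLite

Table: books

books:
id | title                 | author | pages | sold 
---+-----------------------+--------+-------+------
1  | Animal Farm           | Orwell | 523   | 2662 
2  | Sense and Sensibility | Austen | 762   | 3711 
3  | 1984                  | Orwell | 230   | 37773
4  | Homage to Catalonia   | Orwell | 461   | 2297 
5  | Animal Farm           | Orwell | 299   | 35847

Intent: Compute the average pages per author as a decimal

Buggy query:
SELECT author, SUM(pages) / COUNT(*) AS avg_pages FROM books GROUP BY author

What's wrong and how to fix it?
Bug: SUM(pages) and COUNT(*) are both integers; the division truncates the fractional part

Fix: Multiply by 1.0 (or CAST to REAL) to force floating-point division

Corrected query:
SELECT author, SUM(pages) * 1.0 / COUNT(*) AS avg_pages FROM books GROUP BY author

Result:
author | avg_pages
-------+----------
Austen | 762      
Orwell | 378.25   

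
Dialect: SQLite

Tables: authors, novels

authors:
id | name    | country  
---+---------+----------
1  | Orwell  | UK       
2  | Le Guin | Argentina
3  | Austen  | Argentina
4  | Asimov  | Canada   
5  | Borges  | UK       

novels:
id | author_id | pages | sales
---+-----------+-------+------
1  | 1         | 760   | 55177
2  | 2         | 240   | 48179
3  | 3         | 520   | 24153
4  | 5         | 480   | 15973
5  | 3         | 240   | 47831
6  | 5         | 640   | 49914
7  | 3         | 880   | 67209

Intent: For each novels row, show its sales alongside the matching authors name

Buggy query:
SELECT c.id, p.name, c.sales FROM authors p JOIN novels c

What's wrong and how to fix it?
Bug: Missing join condition: each novels row is matched to all authors rows instead of just its own

Fix: Specify the join condition linking the foreign key to the parent id

Corrected query:
SELECT c.id, p.name, c.sales FROM authors p JOIN novels c ON c.author_id = p.id

Result:
id | name    | sales
---+---------+------
1  | Orwell  | 55177
2  | Le Guin | 48179
3  | Austen  | 24153
4  | Borges  | 15973
5  | Austen  | 47831
6  | Borges  | 49914
7  | Austen  | 67209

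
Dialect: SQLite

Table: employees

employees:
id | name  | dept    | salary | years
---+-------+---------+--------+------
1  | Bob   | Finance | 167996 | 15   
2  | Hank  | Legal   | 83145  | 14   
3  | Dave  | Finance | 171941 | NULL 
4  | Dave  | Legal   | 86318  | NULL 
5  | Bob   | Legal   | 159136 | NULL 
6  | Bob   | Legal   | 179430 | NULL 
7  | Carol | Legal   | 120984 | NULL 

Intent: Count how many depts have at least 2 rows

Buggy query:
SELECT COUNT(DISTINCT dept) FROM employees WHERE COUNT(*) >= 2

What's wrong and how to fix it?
Bug: WHERE filters individual rows, not groups, so a group-level COUNT is invalid there

Fix: Use a subquery that GROUPs and filters with HAVING, then count its rows

Corrected query:
SELECT COUNT(*) FROM (SELECT dept FROM employees GROUP BY dept HAVING COUNT(*) >= 2)

Result:
COUNT(*)
--------
2       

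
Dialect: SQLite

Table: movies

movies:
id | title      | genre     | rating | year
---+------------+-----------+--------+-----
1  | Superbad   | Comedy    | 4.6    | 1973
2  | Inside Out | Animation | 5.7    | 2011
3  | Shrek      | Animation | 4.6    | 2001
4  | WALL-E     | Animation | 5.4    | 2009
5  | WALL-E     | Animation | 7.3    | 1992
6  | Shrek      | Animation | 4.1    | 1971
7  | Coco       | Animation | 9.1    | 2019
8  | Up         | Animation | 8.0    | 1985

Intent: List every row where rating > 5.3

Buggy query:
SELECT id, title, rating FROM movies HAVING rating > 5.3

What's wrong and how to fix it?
Bug: This is a non-aggregate query (no GROUP BY, no aggregates), so in SQLite the HAVING clause is invalid here; a row-level condition belongs in WHERE

Fix: Replace HAVING with WHERE since the condition applies to individual rows

Corrected query:
SELECT id, title, rating FROM movies WHERE rating > 5.3

Result:
id | title      | rating
---+------------+-------
2  | Inside Out | 5.7   
4  | WALL-E     | 5.4   
5  | WALL-E     | 7.3   
7  | Coco       | 9.1   
8  | Up         | 8     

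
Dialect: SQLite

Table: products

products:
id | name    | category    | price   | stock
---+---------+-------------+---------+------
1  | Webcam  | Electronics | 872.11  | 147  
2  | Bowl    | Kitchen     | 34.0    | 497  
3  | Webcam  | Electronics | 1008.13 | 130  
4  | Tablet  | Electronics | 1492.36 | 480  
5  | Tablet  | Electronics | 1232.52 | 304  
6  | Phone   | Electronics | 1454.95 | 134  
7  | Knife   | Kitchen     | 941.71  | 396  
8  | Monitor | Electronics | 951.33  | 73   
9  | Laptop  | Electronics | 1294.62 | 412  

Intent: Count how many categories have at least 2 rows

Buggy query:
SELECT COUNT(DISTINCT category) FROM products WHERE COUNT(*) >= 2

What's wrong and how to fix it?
Bug: COUNT(*) cannot appear in WHERE; the per-group count doesn't exist yet

Fix: Use a subquery that GROUPs and filters with HAVING, then count its rows

Corrected query:
SELECT COUNT(*) FROM (SELECT category FROM products GROUP BY category HAVING COUNT(*) >= 2)

Result:
COUNT(*)
--------
2       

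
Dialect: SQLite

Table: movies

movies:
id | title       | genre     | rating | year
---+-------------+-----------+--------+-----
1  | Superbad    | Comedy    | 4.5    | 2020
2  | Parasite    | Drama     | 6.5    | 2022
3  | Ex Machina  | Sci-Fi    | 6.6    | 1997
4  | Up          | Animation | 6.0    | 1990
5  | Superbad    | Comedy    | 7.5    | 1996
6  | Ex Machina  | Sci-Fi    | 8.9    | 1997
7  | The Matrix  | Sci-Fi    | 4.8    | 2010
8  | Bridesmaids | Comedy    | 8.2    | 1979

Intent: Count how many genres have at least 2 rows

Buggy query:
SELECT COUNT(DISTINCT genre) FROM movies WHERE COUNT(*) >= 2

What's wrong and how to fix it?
Bug: COUNT(*) cannot appear in WHERE; the per-group count doesn't exist yet

Fix: Use a subquery that GROUPs and filters with HAVING, then count its rows

Corrected query:
SELECT COUNT(*) FROM (SELECT genre FROM movies GROUP BY genre HAVING COUNT(*) >= 2)

Result:
COUNT(*)
--------
2       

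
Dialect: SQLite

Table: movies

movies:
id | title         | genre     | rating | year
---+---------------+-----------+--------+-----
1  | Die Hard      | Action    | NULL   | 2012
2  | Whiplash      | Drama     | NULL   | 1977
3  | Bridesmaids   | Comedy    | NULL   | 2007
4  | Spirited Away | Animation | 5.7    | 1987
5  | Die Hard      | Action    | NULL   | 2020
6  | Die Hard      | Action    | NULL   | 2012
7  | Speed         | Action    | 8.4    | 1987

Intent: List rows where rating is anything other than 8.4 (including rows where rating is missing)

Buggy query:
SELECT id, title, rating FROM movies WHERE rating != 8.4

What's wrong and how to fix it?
Bug: Inequality against NULL is unknown, not true; rows with NULL are dropped

Fix: Handle NULL separately with IS NULL alongside the inequality

Corrected query:
SELECT id, title, rating FROM movies WHERE rating != 8.4 OR rating IS NULL

Result:
id | title         | rating
---+---------------+-------
1  | Die Hard      | NULL  
2  | Whiplash      | NULL  
3  | Bridesmaids   | NULL  
4  | Spirited Away | 5.7   
5  | Die Hard      | NULL  
6  | Die Hard      | NULL  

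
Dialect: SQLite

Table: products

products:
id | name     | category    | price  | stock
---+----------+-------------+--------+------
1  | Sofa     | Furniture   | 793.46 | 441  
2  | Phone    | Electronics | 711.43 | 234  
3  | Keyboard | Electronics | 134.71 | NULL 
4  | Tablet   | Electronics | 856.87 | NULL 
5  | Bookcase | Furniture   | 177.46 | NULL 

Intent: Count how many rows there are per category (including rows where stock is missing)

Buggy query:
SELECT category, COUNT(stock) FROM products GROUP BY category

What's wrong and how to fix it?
Bug: COUNT(stock) skips NULLs, so groups with missing stock are undercounted

Fix: Use COUNT(*) to count all rows regardless of NULL

Corrected query:
SELECT category, COUNT(*) FROM products GROUP BY category

Result:
category    | COUNT(*)
------------+---------
Electronics | 3       
Furniture   | 2       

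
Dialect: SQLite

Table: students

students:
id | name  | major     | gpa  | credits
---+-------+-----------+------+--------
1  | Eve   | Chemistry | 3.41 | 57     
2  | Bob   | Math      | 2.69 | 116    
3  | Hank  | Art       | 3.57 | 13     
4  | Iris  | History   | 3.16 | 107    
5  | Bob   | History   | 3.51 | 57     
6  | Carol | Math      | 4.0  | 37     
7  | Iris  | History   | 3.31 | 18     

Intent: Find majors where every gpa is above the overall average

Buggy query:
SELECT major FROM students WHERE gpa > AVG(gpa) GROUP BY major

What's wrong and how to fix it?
Bug: WHERE evaluates per row before aggregation, so AVG() is unavailable

Fix: Use a subquery for AVG and a HAVING MIN(...) filter so the condition holds for every row in the group

Corrected query:
SELECT major FROM students GROUP BY major HAVING MIN(gpa) > (SELECT AVG(gpa) FROM students)

Result:
major    
---------
Art      
Chemistry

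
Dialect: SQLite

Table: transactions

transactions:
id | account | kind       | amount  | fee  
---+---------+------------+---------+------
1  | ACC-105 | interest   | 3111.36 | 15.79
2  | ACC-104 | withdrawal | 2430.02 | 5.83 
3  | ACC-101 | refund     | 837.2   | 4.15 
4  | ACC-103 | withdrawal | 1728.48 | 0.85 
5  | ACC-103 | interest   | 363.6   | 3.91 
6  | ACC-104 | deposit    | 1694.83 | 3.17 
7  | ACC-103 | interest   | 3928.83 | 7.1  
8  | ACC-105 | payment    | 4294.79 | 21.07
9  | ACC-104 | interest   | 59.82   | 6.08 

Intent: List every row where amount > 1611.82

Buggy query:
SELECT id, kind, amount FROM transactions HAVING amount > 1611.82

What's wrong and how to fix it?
Bug: HAVING filters the output of aggregation, but this query has no GROUP BY and no aggregate functions, so SQLite rejects it (HAVING clause on a non-aggregate query); the condition here is per row

Fix: Replace HAVING with WHERE since the condition applies to individual rows

Corrected query:
SELECT id, kind, amount FROM transactions WHERE amount > 1611.82

Result:
id | kind       | amount 
---+------------+--------
1  | interest   | 3111.36
2  | withdrawal | 2430.02
4  | withdrawal | 1728.48
6  | deposit    | 1694.83
7  | interest   | 3928.83
8  | payment    | 4294.79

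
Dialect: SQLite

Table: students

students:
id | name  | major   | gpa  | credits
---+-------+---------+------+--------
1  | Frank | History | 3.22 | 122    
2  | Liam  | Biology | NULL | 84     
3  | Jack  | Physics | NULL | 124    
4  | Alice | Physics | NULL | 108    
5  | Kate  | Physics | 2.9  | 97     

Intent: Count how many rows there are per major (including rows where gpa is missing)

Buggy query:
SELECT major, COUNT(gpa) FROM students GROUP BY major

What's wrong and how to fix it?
Bug: COUNT(gpa) skips NULLs, so groups with missing gpa are undercounted

Fix: Use COUNT(*) to count all rows regardless of NULL

Corrected query:
SELECT major, COUNT(*) FROM students GROUP BY major

Result:
major   | COUNT(*)
--------+---------
Biology | 1       
History | 1       
Physics | 3       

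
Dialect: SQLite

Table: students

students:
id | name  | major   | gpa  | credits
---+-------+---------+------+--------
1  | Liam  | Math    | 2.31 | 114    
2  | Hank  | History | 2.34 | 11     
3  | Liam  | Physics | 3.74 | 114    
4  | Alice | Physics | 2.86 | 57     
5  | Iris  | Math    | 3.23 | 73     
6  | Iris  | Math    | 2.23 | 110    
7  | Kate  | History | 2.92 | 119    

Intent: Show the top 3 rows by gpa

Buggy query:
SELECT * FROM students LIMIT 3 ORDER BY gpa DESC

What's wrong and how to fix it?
Bug: ORDER BY cannot follow LIMIT; LIMIT is the final clause

Fix: Sort with ORDER BY, then apply LIMIT

Corrected query:
SELECT * FROM students ORDER BY gpa DESC LIMIT 3

Result:
id | name | major   | gpa  | credits
---+------+---------+------+--------
3  | Liam | Physics | 3.74 | 114    
5  | Iris | Math    | 3.23 | 73     
7  | Kate | History | 2.92 | 119    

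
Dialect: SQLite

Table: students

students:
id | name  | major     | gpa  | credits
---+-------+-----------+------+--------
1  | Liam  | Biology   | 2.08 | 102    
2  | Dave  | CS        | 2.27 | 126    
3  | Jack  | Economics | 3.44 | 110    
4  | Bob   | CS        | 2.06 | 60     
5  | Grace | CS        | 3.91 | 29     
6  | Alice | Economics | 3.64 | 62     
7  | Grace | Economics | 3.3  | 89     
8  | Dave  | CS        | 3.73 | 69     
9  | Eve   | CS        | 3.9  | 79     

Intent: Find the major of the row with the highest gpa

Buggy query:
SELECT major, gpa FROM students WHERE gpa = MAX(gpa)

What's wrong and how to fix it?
Bug: WHERE is evaluated per row; an aggregate over the whole table isn't defined there

Fix: Use a subquery: WHERE gpa = (SELECT MAX(gpa) FROM students)

Corrected query:
SELECT major, gpa FROM students WHERE gpa = (SELECT MAX(gpa) FROM students)

Result:
major | gpa 
------+-----
CS    | 3.91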